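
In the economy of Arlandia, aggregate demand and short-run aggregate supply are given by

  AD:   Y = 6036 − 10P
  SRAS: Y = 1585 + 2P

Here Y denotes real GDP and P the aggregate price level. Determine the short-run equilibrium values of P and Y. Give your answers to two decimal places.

Set AD = SRAS: 6036 − 10P = 1585 + 2P, so 4451 = 12P and P = 370.92.
Substituting into AD, Y = 6036 − 10P = 2326.83.

P = 370.92, Y = 2326.83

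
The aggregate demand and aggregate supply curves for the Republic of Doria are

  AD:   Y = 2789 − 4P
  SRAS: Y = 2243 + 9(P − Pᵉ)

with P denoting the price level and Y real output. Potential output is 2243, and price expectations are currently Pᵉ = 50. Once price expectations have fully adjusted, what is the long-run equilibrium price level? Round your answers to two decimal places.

Short run: with Pᵉ = 50, SRAS is Y = 1793 + 9P. Setting AD = SRAS gives 996 = 13P, so P = 76.62 and Y = 2789 − 4P = 2482.54.
Output 2482.54 is above potential 2243, so over time expected prices rise and SRAS shifts left until Y returns to 2243.
Long run: Y = 2243 on the AD curve gives 2243 = 2789 − 4P, so P = 136.50.

Long-run P = 136.50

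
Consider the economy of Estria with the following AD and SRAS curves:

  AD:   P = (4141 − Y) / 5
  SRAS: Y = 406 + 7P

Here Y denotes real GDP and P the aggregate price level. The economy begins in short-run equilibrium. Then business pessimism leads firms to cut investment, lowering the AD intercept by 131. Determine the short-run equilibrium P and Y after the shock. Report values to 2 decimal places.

This is a negative demand shock: AD shifts left.
New AD: Y = 4010 − 5P.
Set AD = SRAS: 4010 − 5P = 406 + 7P, so 3604 = 12P and P = 300.33.
Substituting into AD, Y = 2508.33.

P = 300.33, Y = 2508.33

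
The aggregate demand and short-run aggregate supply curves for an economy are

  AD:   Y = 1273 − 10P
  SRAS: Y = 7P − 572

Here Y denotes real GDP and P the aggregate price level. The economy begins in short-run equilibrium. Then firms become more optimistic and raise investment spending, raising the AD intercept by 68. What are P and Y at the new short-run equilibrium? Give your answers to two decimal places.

This is a positive demand shock: AD shifts right.
New AD: Y = 1341 − 10P.
Set AD = SRAS: 1341 − 10P = 7P − 572, so 1913 = 17P and P = 112.53.
Substituting into AD, Y = 215.71.

P = 112.53, Y = 215.71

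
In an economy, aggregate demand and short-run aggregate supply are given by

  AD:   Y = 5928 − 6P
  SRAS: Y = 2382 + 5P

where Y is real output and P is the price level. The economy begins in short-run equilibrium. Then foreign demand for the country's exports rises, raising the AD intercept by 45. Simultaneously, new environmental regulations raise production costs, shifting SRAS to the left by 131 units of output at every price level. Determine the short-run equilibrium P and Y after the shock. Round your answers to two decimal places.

After both shocks: AD is Y = 5973 − 6P and SRAS is Y = 2251 + 5P.
Setting them equal: 3722 = 11P, so P = 338.36.
Substituting into AD, Y = 3942.82.

P = 338.36, Y = 3942.82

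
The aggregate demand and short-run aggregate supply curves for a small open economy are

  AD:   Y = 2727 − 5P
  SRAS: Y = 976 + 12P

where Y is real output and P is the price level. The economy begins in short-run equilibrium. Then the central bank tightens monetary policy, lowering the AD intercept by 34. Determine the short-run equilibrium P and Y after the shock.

This is a negative demand shock: AD shifts left.
New AD: Y = 2693 − 5P.
Set AD = SRAS: 2693 − 5P = 976 + 12P, so 1717 = 17P and P = 101.
Y = 2693 − 5·101 = 2188.

P = 101, Y = 2188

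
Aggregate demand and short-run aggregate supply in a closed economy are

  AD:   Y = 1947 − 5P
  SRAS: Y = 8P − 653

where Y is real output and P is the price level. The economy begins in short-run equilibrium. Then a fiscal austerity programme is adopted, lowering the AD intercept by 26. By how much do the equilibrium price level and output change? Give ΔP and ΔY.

ΔP = -2, ΔY = -16

This is a negative demand shock: AD shifts left.
New AD: Y = 1921 − 5P.
Set AD = SRAS: 1921 − 5P = 8P − 653, so 2574 = 13P and P = 198.
Y = 1921 − 5·198 = 931.
Initially P = 200, Y = 947, so ΔP = -2 and ΔY = -16.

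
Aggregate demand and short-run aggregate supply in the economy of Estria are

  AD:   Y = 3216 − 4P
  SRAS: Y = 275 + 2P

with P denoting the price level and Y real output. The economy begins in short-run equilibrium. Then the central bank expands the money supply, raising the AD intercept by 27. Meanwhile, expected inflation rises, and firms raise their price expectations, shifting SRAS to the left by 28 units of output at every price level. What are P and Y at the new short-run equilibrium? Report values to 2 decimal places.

After both shocks: AD is Y = 3243 − 4P and SRAS is Y = 247 + 2P.
Setting them equal: 2996 = 6P, so P = 499.33.
Substituting into AD, Y = 1245.67.

P = 499.33, Y = 1245.67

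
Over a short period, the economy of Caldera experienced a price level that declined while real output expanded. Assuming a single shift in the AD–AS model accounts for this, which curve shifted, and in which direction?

SRAS shifted right

P fell and Y rose. An AD shift moves P and Y in the same direction; an SRAS shift moves them in opposite directions.
Here P and Y moved in opposite directions, so the SRAS curve shifted.
Since Y rose, SRAS shifted right.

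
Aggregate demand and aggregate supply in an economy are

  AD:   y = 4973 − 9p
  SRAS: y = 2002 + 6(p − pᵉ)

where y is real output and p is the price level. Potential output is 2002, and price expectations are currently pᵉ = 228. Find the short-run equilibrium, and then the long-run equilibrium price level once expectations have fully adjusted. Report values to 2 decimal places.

Short run: p = 289.27, y = 2369.60. Long run: p = 330.11.

Short run: with pᵉ = 228, SRAS is y = 634 + 6p. Setting AD = SRAS gives 4339 = 15p, so p = 289.27 and y = 4973 − 9p = 2369.60.
Output 2369.60 is above potential 2002, so over time expected prices rise and SRAS shifts left until y returns to 2002.
Long run: y = 2002 on the AD curve gives 2002 = 4973 − 9p, so p = 330.11.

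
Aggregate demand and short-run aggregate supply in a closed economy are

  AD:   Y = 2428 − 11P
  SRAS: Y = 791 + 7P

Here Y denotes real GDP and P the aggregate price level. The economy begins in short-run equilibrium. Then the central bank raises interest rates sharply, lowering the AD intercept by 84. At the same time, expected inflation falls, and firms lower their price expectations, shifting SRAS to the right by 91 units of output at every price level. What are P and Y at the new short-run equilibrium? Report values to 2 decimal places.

P = 81.22, Y = 1450.56

After both shocks: AD is Y = 2344 − 11P and SRAS is Y = 882 + 7P.
Setting them equal: 1462 = 18P, so P = 81.22.
Substituting into AD, Y = 1450.56.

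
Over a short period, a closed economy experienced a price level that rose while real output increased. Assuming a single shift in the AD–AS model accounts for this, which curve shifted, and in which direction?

P rose and Y rose. An AD shift moves P and Y in the same direction; an SRAS shift moves them in opposite directions.
Here P and Y moved in the same direction, so the AD curve shifted.
Since Y rose, AD shifted right.

AD shifted right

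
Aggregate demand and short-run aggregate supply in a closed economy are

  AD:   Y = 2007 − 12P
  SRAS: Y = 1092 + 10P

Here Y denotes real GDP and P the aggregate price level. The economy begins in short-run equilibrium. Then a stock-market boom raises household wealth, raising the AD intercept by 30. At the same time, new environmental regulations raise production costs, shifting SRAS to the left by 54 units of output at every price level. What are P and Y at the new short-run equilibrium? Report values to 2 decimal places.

After both shocks: AD is Y = 2037 − 12P and SRAS is Y = 1038 + 10P.
Setting them equal: 999 = 22P, so P = 45.41.
Substituting into AD, Y = 1492.09.

P = 45.41, Y = 1492.09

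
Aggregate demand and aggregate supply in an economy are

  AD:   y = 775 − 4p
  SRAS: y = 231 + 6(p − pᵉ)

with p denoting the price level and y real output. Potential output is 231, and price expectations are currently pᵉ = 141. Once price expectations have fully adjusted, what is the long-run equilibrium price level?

Short run: with pᵉ = 141, SRAS is y = 6p − 615. Setting AD = SRAS gives 1390 = 10p, so p = 139 and y = 775 − 4·139 = 219.
Output 219 is below potential 231, so over time expected prices fall and SRAS shifts right until y returns to 231.
Long run: y = 231 on the AD curve gives 231 = 775 − 4p, so p = 136.

Long-run p = 136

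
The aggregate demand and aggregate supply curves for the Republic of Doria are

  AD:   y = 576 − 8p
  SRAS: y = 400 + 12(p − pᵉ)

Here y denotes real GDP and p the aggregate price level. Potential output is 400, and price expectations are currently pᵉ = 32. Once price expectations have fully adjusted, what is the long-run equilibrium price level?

Short run: with pᵉ = 32, SRAS is y = 16 + 12p. Setting AD = SRAS gives 560 = 20p, so p = 28 and y = 576 − 8·28 = 352.
Output 352 is below potential 400, so over time expected prices fall and SRAS shifts right until y returns to 400.
Long run: y = 400 on the AD curve gives 400 = 576 − 8p, so p = 22.

Long-run p = 22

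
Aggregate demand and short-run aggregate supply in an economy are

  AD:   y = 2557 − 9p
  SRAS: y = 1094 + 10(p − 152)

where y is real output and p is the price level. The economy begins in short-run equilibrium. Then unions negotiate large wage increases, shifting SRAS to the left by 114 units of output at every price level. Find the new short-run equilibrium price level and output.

This is a negative supply shock: SRAS shifts left.
New SRAS: y = 10p − 540.
Set AD = SRAS: 2557 − 9p = 10p − 540, so 3097 = 19p and p = 163.
y = 2557 − 9·163 = 1090.

p = 163, y = 1090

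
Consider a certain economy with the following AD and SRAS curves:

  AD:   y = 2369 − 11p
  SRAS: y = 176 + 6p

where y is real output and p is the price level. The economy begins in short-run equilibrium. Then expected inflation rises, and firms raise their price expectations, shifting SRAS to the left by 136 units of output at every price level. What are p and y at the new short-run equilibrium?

p = 137, y = 862

This is a negative supply shock: SRAS shifts left.
New SRAS: y = 40 + 6p.
Set AD = SRAS: 2369 − 11p = 40 + 6p, so 2329 = 17p and p = 137.
y = 2369 − 11·137 = 862.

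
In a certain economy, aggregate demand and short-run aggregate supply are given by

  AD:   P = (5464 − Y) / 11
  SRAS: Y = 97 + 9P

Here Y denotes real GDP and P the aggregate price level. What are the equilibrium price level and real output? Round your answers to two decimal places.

Rearrange AD to Y = 5464 − 11P.
Set AD = SRAS: 5464 − 11P = 97 + 9P, so 5367 = 20P and P = 268.35.
Substituting into AD, Y = 5464 − 11P = 2512.15.

P = 268.35, Y = 2512.15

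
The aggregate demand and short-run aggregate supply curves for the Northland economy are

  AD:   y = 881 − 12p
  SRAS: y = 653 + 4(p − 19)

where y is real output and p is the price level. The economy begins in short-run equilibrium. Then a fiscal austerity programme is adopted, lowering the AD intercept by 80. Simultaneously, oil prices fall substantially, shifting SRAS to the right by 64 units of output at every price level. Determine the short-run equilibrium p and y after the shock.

p = 10, y = 681

After both shocks: AD is y = 801 − 12p and SRAS is y = 641 + 4p.
Setting them equal: 160 = 16p, so p = 10.
y = 801 − 12·10 = 681.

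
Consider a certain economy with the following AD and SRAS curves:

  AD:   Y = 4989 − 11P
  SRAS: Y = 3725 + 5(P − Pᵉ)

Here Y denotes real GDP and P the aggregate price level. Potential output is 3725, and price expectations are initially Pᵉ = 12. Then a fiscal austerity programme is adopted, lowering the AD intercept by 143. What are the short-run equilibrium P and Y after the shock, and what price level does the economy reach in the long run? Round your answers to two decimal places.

Short run: P = 73.81, Y = 4034.06. Long run: P = 101.91.

AD shifts left: new AD is Y = 4846 − 11P. With Pᵉ = 12, SRAS is Y = 3665 + 5P.
Short run: 4846 − 11P = 3665 + 5P gives 1181 = 16P, so P = 73.81 and Y = 4846 − 11P = 4034.06.
Y = 4034.06 is above potential 3725; expectations adjust and SRAS shifts left until Y = 3725.
Long run: on the new AD curve, 3725 = 4846 − 11P gives P = 101.91.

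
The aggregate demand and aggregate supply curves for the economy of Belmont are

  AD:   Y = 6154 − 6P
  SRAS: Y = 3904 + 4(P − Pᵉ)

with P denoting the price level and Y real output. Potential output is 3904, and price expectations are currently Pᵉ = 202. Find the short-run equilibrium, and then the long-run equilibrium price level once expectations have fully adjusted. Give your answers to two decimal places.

Short run: P = 305.80, Y = 4319.20. Long run: P = 375.00.

Short run: with Pᵉ = 202, SRAS is Y = 3096 + 4P. Setting AD = SRAS gives 3058 = 10P, so P = 305.80 and Y = 6154 − 6P = 4319.20.
Output 4319.20 is above potential 3904, so over time expected prices rise and SRAS shifts left until Y returns to 3904.
Long run: Y = 3904 on the AD curve gives 3904 = 6154 − 6P, so P = 375.00.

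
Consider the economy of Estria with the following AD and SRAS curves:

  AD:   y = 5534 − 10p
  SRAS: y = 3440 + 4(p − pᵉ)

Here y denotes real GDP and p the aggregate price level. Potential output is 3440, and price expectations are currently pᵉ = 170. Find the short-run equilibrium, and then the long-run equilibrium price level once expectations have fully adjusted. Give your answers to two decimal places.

Short run: p = 198.14, y = 3552.57. Long run: p = 209.40.

Short run: with pᵉ = 170, SRAS is y = 2760 + 4p. Setting AD = SRAS gives 2774 = 14p, so p = 198.14 and y = 5534 − 10p = 3552.57.
Output 3552.57 is above potential 3440, so over time expected prices rise and SRAS shifts left until y returns to 3440.
Long run: y = 3440 on the AD curve gives 3440 = 5534 − 10p, so p = 209.40.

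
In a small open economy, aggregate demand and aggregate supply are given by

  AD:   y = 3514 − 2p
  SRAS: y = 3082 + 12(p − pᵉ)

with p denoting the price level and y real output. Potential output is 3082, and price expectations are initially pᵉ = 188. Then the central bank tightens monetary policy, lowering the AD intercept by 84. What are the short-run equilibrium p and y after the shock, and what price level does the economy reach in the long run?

Short run: p = 186, y = 3058. Long run: p = 174.

AD shifts left: new AD is y = 3430 − 2p. With pᵉ = 188, SRAS is y = 826 + 12p.
Short run: 3430 − 2p = 826 + 12p gives 2604 = 14p, so p = 186 and y = 3430 − 2·186 = 3058.
y = 3058 is below potential 3082; expectations adjust and SRAS shifts right until y = 3082.
Long run: on the new AD curve, 3082 = 3430 − 2p gives p = 174.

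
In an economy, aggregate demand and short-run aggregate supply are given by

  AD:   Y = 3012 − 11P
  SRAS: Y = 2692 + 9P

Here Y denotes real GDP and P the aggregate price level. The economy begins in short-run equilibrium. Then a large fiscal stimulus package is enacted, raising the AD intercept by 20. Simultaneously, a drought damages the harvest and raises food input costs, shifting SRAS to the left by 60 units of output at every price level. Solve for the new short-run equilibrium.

After both shocks: AD is Y = 3032 − 11P and SRAS is Y = 2632 + 9P.
Setting them equal: 400 = 20P, so P = 20.
Y = 3032 − 11·20 = 2812.

P = 20, Y = 2812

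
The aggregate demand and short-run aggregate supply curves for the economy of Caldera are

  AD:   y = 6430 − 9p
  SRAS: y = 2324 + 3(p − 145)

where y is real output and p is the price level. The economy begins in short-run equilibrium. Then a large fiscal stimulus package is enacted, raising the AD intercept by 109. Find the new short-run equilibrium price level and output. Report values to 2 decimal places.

p = 387.50, y = 3051.50

This is a positive demand shock: AD shifts right.
New AD: y = 6539 − 9p.
SRAS can be written y = 1889 + 3p.
Set AD = SRAS: 6539 − 9p = 1889 + 3p, so 4650 = 12p and p = 387.50.
Substituting into AD, y = 3051.50.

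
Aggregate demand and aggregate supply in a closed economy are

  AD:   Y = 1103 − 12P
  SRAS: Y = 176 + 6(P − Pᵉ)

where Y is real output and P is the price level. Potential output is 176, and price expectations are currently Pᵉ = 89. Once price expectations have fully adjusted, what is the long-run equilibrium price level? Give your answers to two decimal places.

Long-run P = 77.25

Short run: with Pᵉ = 89, SRAS is Y = 6P − 358. Setting AD = SRAS gives 1461 = 18P, so P = 81.17 and Y = 1103 − 12P = 129.00.
Output 129.00 is below potential 176, so over time expected prices fall and SRAS shifts right until Y returns to 176.
Long run: Y = 176 on the AD curve gives 176 = 1103 − 12P, so P = 77.25.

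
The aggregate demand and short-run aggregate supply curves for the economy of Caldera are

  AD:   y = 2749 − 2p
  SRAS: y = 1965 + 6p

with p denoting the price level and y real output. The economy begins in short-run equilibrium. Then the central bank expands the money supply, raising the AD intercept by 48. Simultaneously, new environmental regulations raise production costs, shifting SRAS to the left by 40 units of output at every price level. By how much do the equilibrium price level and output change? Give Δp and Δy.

Δp = +11, Δy = +26

After both shocks: AD is y = 2797 − 2p and SRAS is y = 1925 + 6p.
Setting them equal: 872 = 8p, so p = 109.
y = 2797 − 2·109 = 2579.
Initially p = 98, y = 2553, so Δp = +11 and Δy = +26.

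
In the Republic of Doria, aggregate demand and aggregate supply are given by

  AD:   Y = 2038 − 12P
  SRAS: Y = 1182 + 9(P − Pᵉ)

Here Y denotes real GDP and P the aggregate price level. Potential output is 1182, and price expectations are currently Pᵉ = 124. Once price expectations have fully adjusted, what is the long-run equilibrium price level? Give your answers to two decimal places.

Short run: with Pᵉ = 124, SRAS is Y = 66 + 9P. Setting AD = SRAS gives 1972 = 21P, so P = 93.90 and Y = 2038 − 12P = 911.14.
Output 911.14 is below potential 1182, so over time expected prices fall and SRAS shifts right until Y returns to 1182.
Long run: Y = 1182 on the AD curve gives 1182 = 2038 − 12P, so P = 71.33.

Long-run P = 71.33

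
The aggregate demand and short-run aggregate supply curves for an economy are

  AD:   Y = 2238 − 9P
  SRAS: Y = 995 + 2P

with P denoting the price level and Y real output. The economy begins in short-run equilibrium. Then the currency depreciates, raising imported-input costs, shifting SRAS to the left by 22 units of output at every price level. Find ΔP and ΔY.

ΔP = +2, ΔY = -18

This is a negative supply shock: SRAS shifts left.
New SRAS: Y = 973 + 2P.
Set AD = SRAS: 2238 − 9P = 973 + 2P, so 1265 = 11P and P = 115.
Y = 2238 − 9·115 = 1203.
Initially P = 113, Y = 1221, so ΔP = +2 and ΔY = -18.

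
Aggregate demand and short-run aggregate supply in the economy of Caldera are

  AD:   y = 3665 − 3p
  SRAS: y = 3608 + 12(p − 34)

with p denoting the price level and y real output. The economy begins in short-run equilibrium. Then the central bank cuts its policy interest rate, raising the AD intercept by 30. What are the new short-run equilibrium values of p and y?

This is a positive demand shock: AD shifts right.
New AD: y = 3695 − 3p.
SRAS can be written y = 3200 + 12p.
Set AD = SRAS: 3695 − 3p = 3200 + 12p, so 495 = 15p and p = 33.
y = 3695 − 3·33 = 3596.

p = 33, y = 3596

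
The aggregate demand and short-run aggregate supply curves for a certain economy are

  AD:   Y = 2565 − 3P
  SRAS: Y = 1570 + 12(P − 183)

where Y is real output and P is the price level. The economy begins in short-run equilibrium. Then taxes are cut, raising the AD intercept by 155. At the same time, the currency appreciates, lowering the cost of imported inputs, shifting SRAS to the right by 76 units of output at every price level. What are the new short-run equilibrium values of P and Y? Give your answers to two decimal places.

P = 218.00, Y = 2066.00

After both shocks: AD is Y = 2720 − 3P and SRAS is Y = 12P − 550.
Setting them equal: 3270 = 15P, so P = 218.00.
Substituting into AD, Y = 2066.00.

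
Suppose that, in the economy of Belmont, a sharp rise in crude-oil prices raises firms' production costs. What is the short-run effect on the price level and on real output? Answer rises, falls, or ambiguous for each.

This is an adverse supply shock: SRAS shifts left.
Moving along the downward-sloping AD curve, P rises and Y falls.

Price level: rises; output: falls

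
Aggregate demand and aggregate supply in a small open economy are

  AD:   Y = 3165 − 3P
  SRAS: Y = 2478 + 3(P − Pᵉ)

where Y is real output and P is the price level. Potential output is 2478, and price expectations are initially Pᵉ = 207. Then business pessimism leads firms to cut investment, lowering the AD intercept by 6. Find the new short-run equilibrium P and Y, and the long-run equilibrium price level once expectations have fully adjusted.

Short run: P = 217, Y = 2508. Long run: P = 227.

AD shifts left: new AD is Y = 3159 − 3P. With Pᵉ = 207, SRAS is Y = 1857 + 3P.
Short run: 3159 − 3P = 1857 + 3P gives 1302 = 6P, so P = 217 and Y = 3159 − 3·217 = 2508.
Y = 2508 is above potential 2478; expectations adjust and SRAS shifts left until Y = 2478.
Long run: on the new AD curve, 2478 = 3159 − 3P gives P = 227.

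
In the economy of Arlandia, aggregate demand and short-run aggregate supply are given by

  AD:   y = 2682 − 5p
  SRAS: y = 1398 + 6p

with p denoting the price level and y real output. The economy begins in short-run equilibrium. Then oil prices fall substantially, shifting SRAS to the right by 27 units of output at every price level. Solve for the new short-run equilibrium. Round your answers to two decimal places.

p = 114.27, y = 2110.64

This is a positive supply shock: SRAS shifts right.
New SRAS: y = 1425 + 6p.
Set AD = SRAS: 2682 − 5p = 1425 + 6p, so 1257 = 11p and p = 114.27.
Substituting into AD, y = 2110.64.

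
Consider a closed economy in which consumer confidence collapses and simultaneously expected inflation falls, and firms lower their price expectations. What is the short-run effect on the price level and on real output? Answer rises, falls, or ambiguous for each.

Price level: falls; output: ambiguous

The first event is a negative demand shock: AD shifts left, which by itself pushes P down and Y down.
The second is a favourable supply shock: SRAS shifts right, which by itself pushes P down and Y up.
Both shocks push P down, so P falls. The two shocks push Y in opposite directions, so the effect on Y is ambiguous.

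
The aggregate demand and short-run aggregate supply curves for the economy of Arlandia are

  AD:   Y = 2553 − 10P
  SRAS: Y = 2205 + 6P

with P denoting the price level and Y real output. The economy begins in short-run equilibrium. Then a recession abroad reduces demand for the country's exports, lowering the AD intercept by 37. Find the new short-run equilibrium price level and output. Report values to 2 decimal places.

This is a negative demand shock: AD shifts left.
New AD: Y = 2516 − 10P.
Set AD = SRAS: 2516 − 10P = 2205 + 6P, so 311 = 16P and P = 19.44.
Substituting into AD, Y = 2321.63.

P = 19.44, Y = 2321.63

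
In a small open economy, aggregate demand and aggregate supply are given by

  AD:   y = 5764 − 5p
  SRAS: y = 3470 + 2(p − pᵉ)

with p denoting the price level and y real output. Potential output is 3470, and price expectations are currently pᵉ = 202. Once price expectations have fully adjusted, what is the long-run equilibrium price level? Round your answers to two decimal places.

Short run: with pᵉ = 202, SRAS is y = 3066 + 2p. Setting AD = SRAS gives 2698 = 7p, so p = 385.43 and y = 5764 − 5p = 3836.86.
Output 3836.86 is above potential 3470, so over time expected prices rise and SRAS shifts left until y returns to 3470.
Long run: y = 3470 on the AD curve gives 3470 = 5764 − 5p, so p = 458.80.

Long-run p = 458.80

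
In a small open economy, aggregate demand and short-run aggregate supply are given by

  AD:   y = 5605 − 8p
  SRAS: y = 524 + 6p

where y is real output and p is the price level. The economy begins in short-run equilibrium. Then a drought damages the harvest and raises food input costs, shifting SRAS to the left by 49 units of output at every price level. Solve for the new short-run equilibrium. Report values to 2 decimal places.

This is a negative supply shock: SRAS shifts left.
New SRAS: y = 475 + 6p.
Set AD = SRAS: 5605 − 8p = 475 + 6p, so 5130 = 14p and p = 366.43.
Substituting into AD, y = 2673.57.

p = 366.43, y = 2673.57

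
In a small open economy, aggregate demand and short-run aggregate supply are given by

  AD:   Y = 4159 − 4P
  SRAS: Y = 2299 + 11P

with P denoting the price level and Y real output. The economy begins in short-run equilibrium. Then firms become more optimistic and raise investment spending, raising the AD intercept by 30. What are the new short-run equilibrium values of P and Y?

P = 126, Y = 3685

This is a positive demand shock: AD shifts right.
New AD: Y = 4189 − 4P.
Set AD = SRAS: 4189 − 4P = 2299 + 11P, so 1890 = 15P and P = 126.
Y = 4189 − 4·126 = 3685.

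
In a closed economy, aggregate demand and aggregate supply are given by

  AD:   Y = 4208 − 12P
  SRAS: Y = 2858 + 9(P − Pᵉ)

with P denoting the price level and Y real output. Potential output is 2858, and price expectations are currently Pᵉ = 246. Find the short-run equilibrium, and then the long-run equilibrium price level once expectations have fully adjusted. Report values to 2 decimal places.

Short run: P = 169.71, Y = 2171.43. Long run: P = 112.50.

Short run: with Pᵉ = 246, SRAS is Y = 644 + 9P. Setting AD = SRAS gives 3564 = 21P, so P = 169.71 and Y = 4208 − 12P = 2171.43.
Output 2171.43 is below potential 2858, so over time expected prices fall and SRAS shifts right until Y returns to 2858.
Long run: Y = 2858 on the AD curve gives 2858 = 4208 − 12P, so P = 112.50.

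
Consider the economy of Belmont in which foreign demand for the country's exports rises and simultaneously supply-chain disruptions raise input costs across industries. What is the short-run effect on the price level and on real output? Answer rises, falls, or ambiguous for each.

Price level: rises; output: ambiguous

The first event is a positive demand shock: AD shifts right, which by itself pushes P up and Y up.
The second is an adverse supply shock: SRAS shifts left, which by itself pushes P up and Y down.
Both shocks push P up, so P rises. The two shocks push Y in opposite directions, so the effect on Y is ambiguous.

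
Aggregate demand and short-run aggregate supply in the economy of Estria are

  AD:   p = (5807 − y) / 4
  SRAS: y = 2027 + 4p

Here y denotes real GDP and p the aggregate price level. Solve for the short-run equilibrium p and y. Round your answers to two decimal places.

p = 472.50, y = 3917.00

Rearrange AD to y = 5807 − 4p.
Set AD = SRAS: 5807 − 4p = 2027 + 4p, so 3780 = 8p and p = 472.50.
Substituting into AD, y = 5807 − 4p = 3917.00.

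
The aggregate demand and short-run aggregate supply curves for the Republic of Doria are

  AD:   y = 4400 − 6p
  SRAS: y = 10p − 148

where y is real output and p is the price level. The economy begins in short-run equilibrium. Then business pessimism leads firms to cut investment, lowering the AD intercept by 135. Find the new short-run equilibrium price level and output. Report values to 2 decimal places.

p = 275.81, y = 2610.13

This is a negative demand shock: AD shifts left.
New AD: y = 4265 − 6p.
Set AD = SRAS: 4265 − 6p = 10p − 148, so 4413 = 16p and p = 275.81.
Substituting into AD, y = 2610.13.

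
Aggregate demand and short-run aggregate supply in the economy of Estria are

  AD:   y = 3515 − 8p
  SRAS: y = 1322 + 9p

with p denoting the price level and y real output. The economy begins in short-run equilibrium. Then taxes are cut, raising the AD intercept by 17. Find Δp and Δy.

This is a positive demand shock: AD shifts right.
New AD: y = 3532 − 8p.
Set AD = SRAS: 3532 − 8p = 1322 + 9p, so 2210 = 17p and p = 130.
y = 3532 − 8·130 = 2492.
Initially p = 129, y = 2483, so Δp = +1 and Δy = +9.

Δp = +1, Δy = +9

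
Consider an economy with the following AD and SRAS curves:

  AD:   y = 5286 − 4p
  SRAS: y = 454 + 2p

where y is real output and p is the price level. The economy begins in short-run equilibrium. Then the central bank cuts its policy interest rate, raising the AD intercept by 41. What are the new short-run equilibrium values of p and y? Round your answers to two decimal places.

This is a positive demand shock: AD shifts right.
New AD: y = 5327 − 4p.
Set AD = SRAS: 5327 − 4p = 454 + 2p, so 4873 = 6p and p = 812.17.
Substituting into AD, y = 2078.33.

p = 812.17, y = 2078.33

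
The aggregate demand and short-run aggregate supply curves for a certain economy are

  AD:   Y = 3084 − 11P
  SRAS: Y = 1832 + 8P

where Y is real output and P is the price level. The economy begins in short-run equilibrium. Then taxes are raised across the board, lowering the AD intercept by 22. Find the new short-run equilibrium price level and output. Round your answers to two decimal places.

This is a negative demand shock: AD shifts left.
New AD: Y = 3062 − 11P.
Set AD = SRAS: 3062 − 11P = 1832 + 8P, so 1230 = 19P and P = 64.74.
Substituting into AD, Y = 2349.89.

P = 64.74, Y = 2349.89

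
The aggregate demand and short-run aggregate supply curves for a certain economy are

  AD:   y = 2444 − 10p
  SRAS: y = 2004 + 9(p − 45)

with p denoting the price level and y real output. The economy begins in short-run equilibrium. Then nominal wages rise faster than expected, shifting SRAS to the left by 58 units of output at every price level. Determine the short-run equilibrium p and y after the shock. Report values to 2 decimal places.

p = 47.53, y = 1968.74

This is a negative supply shock: SRAS shifts left.
New SRAS: y = 1541 + 9p.
Set AD = SRAS: 2444 − 10p = 1541 + 9p, so 903 = 19p and p = 47.53.
Substituting into AD, y = 1968.74.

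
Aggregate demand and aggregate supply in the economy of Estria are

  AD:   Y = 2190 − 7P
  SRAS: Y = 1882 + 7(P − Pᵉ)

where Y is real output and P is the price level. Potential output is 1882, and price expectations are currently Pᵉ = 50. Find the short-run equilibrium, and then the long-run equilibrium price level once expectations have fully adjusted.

Short run: with Pᵉ = 50, SRAS is Y = 1532 + 7P. Setting AD = SRAS gives 658 = 14P, so P = 47 and Y = 2190 − 7·47 = 1861.
Output 1861 is below potential 1882, so over time expected prices fall and SRAS shifts right until Y returns to 1882.
Long run: Y = 1882 on the AD curve gives 1882 = 2190 − 7P, so P = 44.

Short run: P = 47, Y = 1861. Long run: P = 44.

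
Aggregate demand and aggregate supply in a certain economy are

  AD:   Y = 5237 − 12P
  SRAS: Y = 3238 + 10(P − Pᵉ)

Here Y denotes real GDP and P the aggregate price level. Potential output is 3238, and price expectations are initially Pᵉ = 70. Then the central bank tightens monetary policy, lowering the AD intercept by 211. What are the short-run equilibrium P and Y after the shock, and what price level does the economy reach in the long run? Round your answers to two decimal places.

AD shifts left: new AD is Y = 5026 − 12P. With Pᵉ = 70, SRAS is Y = 2538 + 10P.
Short run: 5026 − 12P = 2538 + 10P gives 2488 = 22P, so P = 113.09 and Y = 5026 − 12P = 3668.91.
Y = 3668.91 is above potential 3238; expectations adjust and SRAS shifts left until Y = 3238.
Long run: on the new AD curve, 3238 = 5026 − 12P gives P = 149.00.

Short run: P = 113.09, Y = 3668.91. Long run: P = 149.00.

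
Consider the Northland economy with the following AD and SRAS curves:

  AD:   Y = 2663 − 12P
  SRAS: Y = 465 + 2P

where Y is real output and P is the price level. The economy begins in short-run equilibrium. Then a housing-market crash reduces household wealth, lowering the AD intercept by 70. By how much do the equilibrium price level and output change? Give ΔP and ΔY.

This is a negative demand shock: AD shifts left.
New AD: Y = 2593 − 12P.
Set AD = SRAS: 2593 − 12P = 465 + 2P, so 2128 = 14P and P = 152.
Y = 2593 − 12·152 = 769.
Initially P = 157, Y = 779, so ΔP = -5 and ΔY = -10.

ΔP = -5, ΔY = -10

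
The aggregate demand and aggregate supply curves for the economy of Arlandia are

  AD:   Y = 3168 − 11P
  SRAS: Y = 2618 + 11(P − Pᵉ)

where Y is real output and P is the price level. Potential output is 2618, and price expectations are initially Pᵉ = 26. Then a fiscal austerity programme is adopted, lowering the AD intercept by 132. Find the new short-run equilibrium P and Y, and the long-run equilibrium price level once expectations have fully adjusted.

Short run: P = 32, Y = 2684. Long run: P = 38.

AD shifts left: new AD is Y = 3036 − 11P. With Pᵉ = 26, SRAS is Y = 2332 + 11P.
Short run: 3036 − 11P = 2332 + 11P gives 704 = 22P, so P = 32 and Y = 3036 − 11·32 = 2684.
Y = 2684 is above potential 2618; expectations adjust and SRAS shifts left until Y = 2618.
Long run: on the new AD curve, 2618 = 3036 − 11P gives P = 38.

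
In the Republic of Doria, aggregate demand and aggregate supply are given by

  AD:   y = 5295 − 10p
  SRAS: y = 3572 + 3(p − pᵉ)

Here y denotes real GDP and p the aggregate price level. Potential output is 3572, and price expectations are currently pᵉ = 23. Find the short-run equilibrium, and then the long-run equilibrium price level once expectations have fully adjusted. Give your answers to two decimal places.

Short run: p = 137.85, y = 3916.54. Long run: p = 172.30.

Short run: with pᵉ = 23, SRAS is y = 3503 + 3p. Setting AD = SRAS gives 1792 = 13p, so p = 137.85 and y = 5295 − 10p = 3916.54.
Output 3916.54 is above potential 3572, so over time expected prices rise and SRAS shifts left until y returns to 3572.
Long run: y = 3572 on the AD curve gives 3572 = 5295 − 10p, so p = 172.30.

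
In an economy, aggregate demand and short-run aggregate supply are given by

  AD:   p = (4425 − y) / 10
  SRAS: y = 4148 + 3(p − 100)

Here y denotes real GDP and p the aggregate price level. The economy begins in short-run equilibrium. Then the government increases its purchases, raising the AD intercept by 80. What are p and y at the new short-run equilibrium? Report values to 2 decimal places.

p = 50.54, y = 3999.62

This is a positive demand shock: AD shifts right.
New AD: y = 4505 − 10p.
SRAS can be written y = 3848 + 3p.
Set AD = SRAS: 4505 − 10p = 3848 + 3p, so 657 = 13p and p = 50.54.
Substituting into AD, y = 3999.62.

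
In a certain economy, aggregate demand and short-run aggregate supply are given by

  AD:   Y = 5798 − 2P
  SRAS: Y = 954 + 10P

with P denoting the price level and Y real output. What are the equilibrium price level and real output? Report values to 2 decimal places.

Set AD = SRAS: 5798 − 2P = 954 + 10P, so 4844 = 12P and P = 403.67.
Substituting into AD, Y = 5798 − 2P = 4990.67.

P = 403.67, Y = 4990.67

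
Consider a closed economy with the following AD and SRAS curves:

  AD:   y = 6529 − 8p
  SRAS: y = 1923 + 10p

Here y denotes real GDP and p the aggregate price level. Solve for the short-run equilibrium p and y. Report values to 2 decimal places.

Set AD = SRAS: 6529 − 8p = 1923 + 10p, so 4606 = 18p and p = 255.89.
Substituting into AD, y = 6529 − 8p = 4481.89.

p = 255.89, y = 4481.89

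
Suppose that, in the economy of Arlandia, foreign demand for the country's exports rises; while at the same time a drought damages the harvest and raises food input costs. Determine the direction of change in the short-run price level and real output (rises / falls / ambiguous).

Price level: rises; output: ambiguous

The first event is a positive demand shock: AD shifts right, which by itself pushes P up and Y up.
The second is an adverse supply shock: SRAS shifts left, which by itself pushes P up and Y down.
Both shocks push P up, so P rises. The two shocks push Y in opposite directions, so the effect on Y is ambiguous.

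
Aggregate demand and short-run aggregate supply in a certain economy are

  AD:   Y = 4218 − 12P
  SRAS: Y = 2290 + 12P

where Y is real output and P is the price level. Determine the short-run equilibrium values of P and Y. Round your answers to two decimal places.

P = 80.33, Y = 3254.00

Set AD = SRAS: 4218 − 12P = 2290 + 12P, so 1928 = 24P and P = 80.33.
Substituting into AD, Y = 4218 − 12P = 3254.00.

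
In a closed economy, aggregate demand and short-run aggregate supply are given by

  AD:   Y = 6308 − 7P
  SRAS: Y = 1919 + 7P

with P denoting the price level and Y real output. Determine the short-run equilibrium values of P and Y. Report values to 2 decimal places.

P = 313.50, Y = 4113.50

Set AD = SRAS: 6308 − 7P = 1919 + 7P, so 4389 = 14P and P = 313.50.
Substituting into AD, Y = 6308 − 7P = 4113.50.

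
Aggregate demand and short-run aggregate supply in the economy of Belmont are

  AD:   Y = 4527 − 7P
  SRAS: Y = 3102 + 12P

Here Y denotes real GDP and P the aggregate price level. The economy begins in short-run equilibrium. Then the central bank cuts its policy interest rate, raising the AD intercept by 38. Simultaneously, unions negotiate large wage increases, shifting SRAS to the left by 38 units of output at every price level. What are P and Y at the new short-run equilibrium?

After both shocks: AD is Y = 4565 − 7P and SRAS is Y = 3064 + 12P.
Setting them equal: 1501 = 19P, so P = 79.
Y = 4565 − 7·79 = 4012.

P = 79, Y = 4012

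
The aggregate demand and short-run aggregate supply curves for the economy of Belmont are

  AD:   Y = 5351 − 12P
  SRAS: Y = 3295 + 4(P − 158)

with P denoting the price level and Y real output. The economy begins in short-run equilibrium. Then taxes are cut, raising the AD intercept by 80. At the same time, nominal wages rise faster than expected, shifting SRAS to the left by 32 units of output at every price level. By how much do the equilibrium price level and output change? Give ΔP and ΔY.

After both shocks: AD is Y = 5431 − 12P and SRAS is Y = 2631 + 4P.
Setting them equal: 2800 = 16P, so P = 175.
Y = 5431 − 12·175 = 3331.
Initially P = 168, Y = 3335, so ΔP = +7 and ΔY = -4.

ΔP = +7, ΔY = -4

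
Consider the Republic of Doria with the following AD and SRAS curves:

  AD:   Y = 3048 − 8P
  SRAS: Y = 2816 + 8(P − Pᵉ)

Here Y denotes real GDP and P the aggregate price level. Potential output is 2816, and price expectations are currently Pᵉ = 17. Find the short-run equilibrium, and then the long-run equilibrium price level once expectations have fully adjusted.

Short run: P = 23, Y = 2864. Long run: P = 29.

Short run: with Pᵉ = 17, SRAS is Y = 2680 + 8P. Setting AD = SRAS gives 368 = 16P, so P = 23 and Y = 3048 − 8·23 = 2864.
Output 2864 is above potential 2816, so over time expected prices rise and SRAS shifts left until Y returns to 2816.
Long run: Y = 2816 on the AD curve gives 2816 = 3048 − 8P, so P = 29.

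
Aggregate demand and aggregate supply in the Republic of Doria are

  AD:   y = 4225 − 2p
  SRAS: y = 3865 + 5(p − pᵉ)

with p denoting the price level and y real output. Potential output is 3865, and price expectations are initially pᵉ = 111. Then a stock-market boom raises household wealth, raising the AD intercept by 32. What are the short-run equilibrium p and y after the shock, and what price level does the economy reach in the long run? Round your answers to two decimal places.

AD shifts right: new AD is y = 4257 − 2p. With pᵉ = 111, SRAS is y = 3310 + 5p.
Short run: 4257 − 2p = 3310 + 5p gives 947 = 7p, so p = 135.29 and y = 4257 − 2p = 3986.43.
y = 3986.43 is above potential 3865; expectations adjust and SRAS shifts left until y = 3865.
Long run: on the new AD curve, 3865 = 4257 − 2p gives p = 196.00.

Short run: p = 135.29, y = 3986.43. Long run: p = 196.00.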